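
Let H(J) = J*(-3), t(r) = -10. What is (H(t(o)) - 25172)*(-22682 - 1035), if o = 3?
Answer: 596292814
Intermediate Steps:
H(J) = -3*J
(H(t(o)) - 25172)*(-22682 - 1035) = (-3*(-10) - 25172)*(-22682 - 1035) = (30 - 25172)*(-23717) = -25142*(-23717) = 596292814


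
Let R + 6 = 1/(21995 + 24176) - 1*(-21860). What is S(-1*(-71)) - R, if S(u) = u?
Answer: -1005742894/46171 ≈ -21783.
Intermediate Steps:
R = 1009021035/46171 (R = -6 + (1/(21995 + 24176) - 1*(-21860)) = -6 + (1/46171 + 21860) = -6 + 1009298061/46171 = 1009021035/46171 ≈ 21854.)
S(-1*(-71)) - R = -1*(-71) - 1*1009021035/46171 = 71 - 1009021035/46171 = -1005742894/46171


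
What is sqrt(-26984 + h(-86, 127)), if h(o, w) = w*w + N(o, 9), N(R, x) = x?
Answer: I*sqrt(10846) ≈ 104.14*I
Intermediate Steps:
h(o, w) = 9 + w**2 (h(o, w) = w*w + 9 = w**2 + 9 = 9 + w**2)
sqrt(-26984 + h(-86, 127)) = sqrt(-26984 + (9 + 127**2)) = sqrt(-26984 + (9 + 16129)) = sqrt(-26984 + 16138) = sqrt(-10846) = I*sqrt(10846)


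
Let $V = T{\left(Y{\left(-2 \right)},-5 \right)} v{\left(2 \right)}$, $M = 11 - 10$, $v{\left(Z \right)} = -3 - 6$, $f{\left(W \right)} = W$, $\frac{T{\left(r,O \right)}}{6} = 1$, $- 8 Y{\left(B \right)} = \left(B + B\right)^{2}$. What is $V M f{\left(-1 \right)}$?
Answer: $54$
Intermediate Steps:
$Y{\left(B \right)} = - \frac{B^{2}}{2}$ ($Y{\left(B \right)} = - \frac{\left(B + B\right)^{2}}{8} = - \frac{\left(2 B\right)^{2}}{8} = - \frac{4 B^{2}}{8} = - \frac{B^{2}}{2}$)
$T{\left(r,O \right)} = 6$ ($T{\left(r,O \right)} = 6 \cdot 1 = 6$)
$v{\left(Z \right)} = -9$ ($v{\left(Z \right)} = -3 - 6 = -9$)
$M = 1$ ($M = 11 - 10 = 1$)
$V = -54$ ($V = 6 \left(-9\right) = -54$)
$V M f{\left(-1 \right)} = \left(-54\right) 1 \left(-1\right) = \left(-54\right) \left(-1\right) = 54$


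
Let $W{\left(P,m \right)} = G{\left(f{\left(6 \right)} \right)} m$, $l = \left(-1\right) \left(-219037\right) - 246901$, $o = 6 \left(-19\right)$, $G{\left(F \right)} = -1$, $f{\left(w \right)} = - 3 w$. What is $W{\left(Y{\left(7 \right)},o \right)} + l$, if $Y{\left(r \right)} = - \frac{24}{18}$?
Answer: $-27750$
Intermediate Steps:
$Y{\left(r \right)} = - \frac{4}{3}$ ($Y{\left(r \right)} = \left(-24\right) \frac{1}{18} = - \frac{4}{3}$)
$o = -114$
$l = -27864$ ($l = 219037 - 246901 = -27864$)
$W{\left(P,m \right)} = - m$
$W{\left(Y{\left(7 \right)},o \right)} + l = \left(-1\right) \left(-114\right) - 27864 = 114 - 27864 = -27750$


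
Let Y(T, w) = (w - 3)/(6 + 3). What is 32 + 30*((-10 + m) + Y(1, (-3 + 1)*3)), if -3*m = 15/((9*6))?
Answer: -2707/9 ≈ -300.78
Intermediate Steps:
Y(T, w) = -1/3 + w/9 (Y(T, w) = (-3 + w)/9 = (-3 + w)*(1/9) = -1/3 + w/9)
m = -5/54 (m = -5/(9*6) = -5/54 ≈ -0.092593)
32 + 30*((-10 + m) + Y(1, (-3 + 1)*3)) = 32 + 30*((-10 - 5/54) + (-1/3 + ((-3 + 1)*3)/9)) = 32 + 30*(-545/54 + (-1/3 + (-2*3)/9)) = 32 + 30*(-545/54 + (-1/3 + (1/9)*(-6))) = 32 + 30*(-545/54 + (-1/3 - 2/3)) = 32 + 30*(-545/54 - 1) = 32 + 30*(-599/54) = 32 - 2995/9 = -2707/9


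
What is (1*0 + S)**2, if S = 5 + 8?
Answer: 169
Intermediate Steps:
S = 13
(1*0 + S)**2 = (1*0 + 13)**2 = (0 + 13)**2 = 13**2 = 169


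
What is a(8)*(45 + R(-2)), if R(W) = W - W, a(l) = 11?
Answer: 495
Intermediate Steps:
R(W) = 0
a(8)*(45 + R(-2)) = 11*(45 + 0) = 11*45 = 495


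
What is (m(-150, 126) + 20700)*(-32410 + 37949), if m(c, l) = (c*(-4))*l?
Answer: 533405700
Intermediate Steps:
m(c, l) = -4*c*l (m(c, l) = (-4*c)*l = -4*c*l)
(m(-150, 126) + 20700)*(-32410 + 37949) = (-4*(-150)*126 + 20700)*(-32410 + 37949) = (75600 + 20700)*5539 = 96300*5539 = 533405700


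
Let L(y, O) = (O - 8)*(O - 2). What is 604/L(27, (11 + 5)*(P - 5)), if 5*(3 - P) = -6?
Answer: 3775/1924 ≈ 1.9621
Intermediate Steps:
P = 21/5 (P = 3 - 1/5*(-6) = 3 + 6/5 = 21/5 ≈ 4.2000)
L(y, O) = (-8 + O)*(-2 + O)
604/L(27, (11 + 5)*(P - 5)) = 604/(16 + ((11 + 5)*(21/5 - 5))**2 - 10*(11 + 5)*(21/5 - 5)) = 604/(16 + (16*(-4/5))**2 - 160*(-4)/5) = 604/(16 + (-64/5)**2 - 10*(-64/5)) = 604/(16 + 4096/25 + 128) = 604/(7696/25) = 604*(25/7696) = 3775/1924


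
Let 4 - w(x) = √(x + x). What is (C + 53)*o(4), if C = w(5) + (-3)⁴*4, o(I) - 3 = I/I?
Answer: 1524 - 4*√10 ≈ 1511.4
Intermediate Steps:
w(x) = 4 - √2*√x (w(x) = 4 - √(x + x) = 4 - √(2*x) = 4 - √2*√x)
o(I) = 4 (o(I) = 3 + I/I = 3 + 1 = 4)
C = 328 - √10 (C = (4 - √2*√5) + (-3)⁴*4 = (4 - √10) + 81*4 = (4 - √10) + 324 = 328 - √10 ≈ 324.84)
(C + 53)*o(4) = ((328 - √10) + 53)*4 = (381 - √10)*4 = 1524 - 4*√10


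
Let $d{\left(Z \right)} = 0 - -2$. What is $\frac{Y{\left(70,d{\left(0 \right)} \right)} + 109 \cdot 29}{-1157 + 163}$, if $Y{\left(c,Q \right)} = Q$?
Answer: $- \frac{3163}{994} \approx -3.1821$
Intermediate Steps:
$d{\left(Z \right)} = 2$ ($d{\left(Z \right)} = 0 + 2 = 2$)
$\frac{Y{\left(70,d{\left(0 \right)} \right)} + 109 \cdot 29}{-1157 + 163} = \frac{2 + 109 \cdot 29}{-1157 + 163} = \frac{2 + 3161}{-994} = 3163 \left(- \frac{1}{994}\right) = - \frac{3163}{994}$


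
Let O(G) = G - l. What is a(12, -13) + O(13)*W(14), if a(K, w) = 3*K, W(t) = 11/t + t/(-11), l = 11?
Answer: 2697/77 ≈ 35.026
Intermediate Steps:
O(G) = -11 + G (O(G) = G - 1*11 = G - 11 = -11 + G)
W(t) = 11/t - t/11 (W(t) = 11/t + t*(-1/11) = 11/t - t/11)
a(12, -13) + O(13)*W(14) = 3*12 + (-11 + 13)*(11/14 - 1/11*14) = 36 + 2*(11*(1/14) - 14/11) = 36 + 2*(11/14 - 14/11) = 36 + 2*(-75/154) = 36 - 75/77 = 2697/77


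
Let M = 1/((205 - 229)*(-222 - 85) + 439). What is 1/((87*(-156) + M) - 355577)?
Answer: -7807/2881946242 ≈ -2.7089e-6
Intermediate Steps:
M = 1/7807 (M = 1/(-24*(-307) + 439) = 1/(7368 + 439) = 1/7807 ≈ 0.00012809)
1/((87*(-156) + M) - 355577) = 1/((87*(-156) + 1/7807) - 355577) = 1/((-13572 + 1/7807) - 355577) = 1/(-105956603/7807 - 355577) = 1/(-2881946242/7807) = -7807/2881946242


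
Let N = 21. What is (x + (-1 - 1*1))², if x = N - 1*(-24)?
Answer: 1849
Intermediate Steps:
x = 45 (x = 21 - 1*(-24) = 21 + 24 = 45)
(x + (-1 - 1*1))² = (45 + (-1 - 1*1))² = (45 + (-1 - 1))² = (45 - 2)² = 43² = 1849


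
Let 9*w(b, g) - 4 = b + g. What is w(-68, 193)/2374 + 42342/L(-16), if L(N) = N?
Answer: -75389759/28488 ≈ -2646.4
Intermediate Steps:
w(b, g) = 4/9 + b/9 + g/9 (w(b, g) = 4/9 + (b + g)/9 = 4/9 + (b/9 + g/9) = 4/9 + b/9 + g/9)
w(-68, 193)/2374 + 42342/L(-16) = (4/9 + (⅑)*(-68) + (⅑)*193)/2374 + 42342/(-16) = (4/9 - 68/9 + 193/9)*(1/2374) + 42342*(-1/16) = (43/3)*(1/2374) - 21171/8 = 43/7122 - 21171/8 = -75389759/28488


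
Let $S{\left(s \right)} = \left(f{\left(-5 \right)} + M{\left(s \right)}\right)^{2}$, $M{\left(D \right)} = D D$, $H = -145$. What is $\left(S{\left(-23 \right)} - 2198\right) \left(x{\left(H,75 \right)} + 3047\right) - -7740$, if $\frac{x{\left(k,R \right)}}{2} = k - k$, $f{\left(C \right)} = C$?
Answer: $829943506$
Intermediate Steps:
$M{\left(D \right)} = D^{2}$
$S{\left(s \right)} = \left(-5 + s^{2}\right)^{2}$
$x{\left(k,R \right)} = 0$ ($x{\left(k,R \right)} = 2 \left(k - k\right) = 2 \cdot 0 = 0$)
$\left(S{\left(-23 \right)} - 2198\right) \left(x{\left(H,75 \right)} + 3047\right) - -7740 = \left(\left(-5 + \left(-23\right)^{2}\right)^{2} - 2198\right) \left(0 + 3047\right) - -7740 = \left(\left(-5 + 529\right)^{2} - 2198\right) 3047 + 7740 = \left(524^{2} - 2198\right) 3047 + 7740 = \left(274576 - 2198\right) 3047 + 7740 = 272378 \cdot 3047 + 7740 = 829935766 + 7740 = 829943506$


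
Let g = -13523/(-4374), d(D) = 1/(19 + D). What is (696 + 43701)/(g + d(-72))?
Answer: 10292201334/712345 ≈ 14448.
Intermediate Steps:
g = 13523/4374 (g = -13523*(-1/4374) = 13523/4374 ≈ 3.0917)
(696 + 43701)/(g + d(-72)) = (696 + 43701)/(13523/4374 + 1/(19 - 72)) = 44397/(13523/4374 + 1/(-53)) = 44397/(13523/4374 - 1/53) = 44397/(712345/231822) = 44397*(231822/712345) = 10292201334/712345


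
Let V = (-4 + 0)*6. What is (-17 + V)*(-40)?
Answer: 1640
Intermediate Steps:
V = -24 (V = -4*6 = -24)
(-17 + V)*(-40) = (-17 - 24)*(-40) = -41*(-40) = 1640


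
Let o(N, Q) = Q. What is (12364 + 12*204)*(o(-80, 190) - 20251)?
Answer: -297143532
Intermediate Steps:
(12364 + 12*204)*(o(-80, 190) - 20251) = (12364 + 12*204)*(190 - 20251) = (12364 + 2448)*(-20061) = 14812*(-20061) = -297143532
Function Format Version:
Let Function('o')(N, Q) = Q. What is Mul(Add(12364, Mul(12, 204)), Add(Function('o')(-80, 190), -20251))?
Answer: -297143532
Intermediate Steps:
Mul(Add(12364, Mul(12, 204)), Add(Function('o')(-80, 190), -20251)) = Mul(Add(12364, Mul(12, 204)), Add(190, -20251)) = Mul(Add(12364, 2448), -20061) = Mul(14812, -20061) = -297143532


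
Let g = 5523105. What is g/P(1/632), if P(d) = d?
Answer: 3490602360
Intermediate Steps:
g/P(1/632) = 5523105/(1/632) = 5523105*632 = 3490602360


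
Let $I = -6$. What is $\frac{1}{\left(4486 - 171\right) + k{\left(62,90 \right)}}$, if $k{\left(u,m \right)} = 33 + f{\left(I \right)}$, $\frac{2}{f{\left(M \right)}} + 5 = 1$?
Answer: $\frac{2}{8695} \approx 0.00023002$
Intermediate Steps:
$f{\left(M \right)} = - \frac{1}{2}$ ($f{\left(M \right)} = \frac{2}{-5 + 1} = \frac{2}{-4} = 2 \left(- \frac{1}{4}\right) = - \frac{1}{2}$)
$k{\left(u,m \right)} = \frac{65}{2}$ ($k{\left(u,m \right)} = 33 - \frac{1}{2} = \frac{65}{2}$)
$\frac{1}{\left(4486 - 171\right) + k{\left(62,90 \right)}} = \frac{1}{\left(4486 - 171\right) + \frac{65}{2}} = \frac{1}{4315 + \frac{65}{2}} = \frac{1}{\frac{8695}{2}} = \frac{2}{8695}$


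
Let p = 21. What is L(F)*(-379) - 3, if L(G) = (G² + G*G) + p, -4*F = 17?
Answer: -173227/8 ≈ -21653.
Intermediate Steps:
F = -17/4 (F = -¼*17 = -17/4 ≈ -4.2500)
L(G) = 21 + 2*G² (L(G) = (G² + G*G) + 21 = (G² + G²) + 21 = 2*G² + 21 = 21 + 2*G²)
L(F)*(-379) - 3 = (21 + 2*(-17/4)²)*(-379) - 3 = (21 + 2*(289/16))*(-379) - 3 = (21 + 289/8)*(-379) - 3 = (457/8)*(-379) - 3 = -173203/8 - 3 = -173227/8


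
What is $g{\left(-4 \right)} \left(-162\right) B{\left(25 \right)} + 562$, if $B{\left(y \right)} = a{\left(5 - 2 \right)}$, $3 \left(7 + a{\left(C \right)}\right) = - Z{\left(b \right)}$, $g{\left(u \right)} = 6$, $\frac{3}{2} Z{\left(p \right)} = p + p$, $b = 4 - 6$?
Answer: $6502$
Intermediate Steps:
$b = -2$ ($b = 4 - 6 = -2$)
$Z{\left(p \right)} = \frac{4 p}{3}$ ($Z{\left(p \right)} = \frac{2 \left(p + p\right)}{3} = \frac{2 \cdot 2 p}{3} = \frac{4 p}{3}$)
$a{\left(C \right)} = - \frac{55}{9}$ ($a{\left(C \right)} = -7 + \frac{\left(-1\right) \frac{4}{3} \left(-2\right)}{3} = -7 + \frac{\left(-1\right) \left(- \frac{8}{3}\right)}{3} = -7 + \frac{1}{3} \cdot \frac{8}{3} = -7 + \frac{8}{9} = - \frac{55}{9}$)
$B{\left(y \right)} = - \frac{55}{9}$
$g{\left(-4 \right)} \left(-162\right) B{\left(25 \right)} + 562 = 6 \left(-162\right) \left(- \frac{55}{9}\right) + 562 = \left(-972\right) \left(- \frac{55}{9}\right) + 562 = 5940 + 562 = 6502$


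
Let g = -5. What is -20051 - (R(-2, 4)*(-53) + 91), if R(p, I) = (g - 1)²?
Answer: -18234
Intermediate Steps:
R(p, I) = 36 (R(p, I) = (-5 - 1)² = (-6)² = 36)
-20051 - (R(-2, 4)*(-53) + 91) = -20051 - (36*(-53) + 91) = -20051 - (-1908 + 91) = -20051 - 1*(-1817) = -20051 + 1817 = -18234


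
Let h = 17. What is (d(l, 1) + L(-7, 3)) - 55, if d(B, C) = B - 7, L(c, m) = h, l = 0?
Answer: -45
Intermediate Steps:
L(c, m) = 17
d(B, C) = -7 + B
(d(l, 1) + L(-7, 3)) - 55 = ((-7 + 0) + 17) - 55 = (-7 + 17) - 55 = 10 - 55 = -45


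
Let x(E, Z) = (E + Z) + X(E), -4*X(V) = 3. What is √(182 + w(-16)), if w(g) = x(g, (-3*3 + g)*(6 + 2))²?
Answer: √754601/4 ≈ 217.17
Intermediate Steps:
X(V) = -¾ (X(V) = -¼*3 = -¾)
x(E, Z) = -¾ + E + Z (x(E, Z) = (E + Z) - ¾ = -¾ + E + Z)
w(g) = (-291/4 + 9*g)² (w(g) = (-¾ + g + (-3*3 + g)*(6 + 2))² = (-¾ + g + (-9 + g)*8)² = (-¾ + g + (-72 + 8*g))² = (-291/4 + 9*g)²)
√(182 + w(-16)) = √(182 + 9*(-97 + 12*(-16))²/16) = √(182 + 9*(-97 - 192)²/16) = √(182 + (9/16)*(-289)²) = √(182 + (9/16)*83521) = √(182 + 751689/16) = √(754601/16) = √754601/4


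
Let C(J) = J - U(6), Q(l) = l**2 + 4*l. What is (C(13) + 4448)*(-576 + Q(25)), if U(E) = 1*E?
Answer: 663795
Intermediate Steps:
U(E) = E
C(J) = -6 + J (C(J) = J - 1*6 = J - 6 = -6 + J)
(C(13) + 4448)*(-576 + Q(25)) = ((-6 + 13) + 4448)*(-576 + 25*(4 + 25)) = (7 + 4448)*(-576 + 25*29) = 4455*(-576 + 725) = 4455*149 = 663795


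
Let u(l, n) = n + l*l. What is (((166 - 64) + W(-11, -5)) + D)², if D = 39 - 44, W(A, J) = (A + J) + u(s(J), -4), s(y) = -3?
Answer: 7396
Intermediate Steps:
u(l, n) = n + l²
W(A, J) = 5 + A + J (W(A, J) = (A + J) + (-4 + (-3)²) = (A + J) + (-4 + 9) = (A + J) + 5 = 5 + A + J)
D = -5
(((166 - 64) + W(-11, -5)) + D)² = (((166 - 64) + (5 - 11 - 5)) - 5)² = ((102 - 11) - 5)² = (91 - 5)² = 86² = 7396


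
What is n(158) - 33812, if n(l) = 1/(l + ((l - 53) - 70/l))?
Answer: -701328425/20742 ≈ -33812.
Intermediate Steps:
n(l) = 1/(-53 - 70/l + 2*l) (n(l) = 1/(l + ((-53 + l) - 70/l)) = 1/(l + (-53 + l - 70/l)) = 1/(-53 - 70/l + 2*l))
n(158) - 33812 = 158/(-70 - 53*158 + 2*158²) - 33812 = 158/(-70 - 8374 + 2*24964) - 33812 = 158/(-70 - 8374 + 49928) - 33812 = 158/41484 - 33812 = 158*(1/41484) - 33812 = 79/20742 - 33812 = -701328425/20742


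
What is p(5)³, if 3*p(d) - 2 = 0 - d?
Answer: -1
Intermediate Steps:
p(d) = ⅔ - d/3 (p(d) = ⅔ + (0 - d)/3 = ⅔ + (-d)/3 = ⅔ - d/3)
p(5)³ = (⅔ - ⅓*5)³ = (⅔ - 5/3)³ = (-1)³ = -1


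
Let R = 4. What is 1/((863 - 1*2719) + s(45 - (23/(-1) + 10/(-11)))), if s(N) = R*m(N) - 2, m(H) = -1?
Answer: -1/1862 ≈ -0.00053706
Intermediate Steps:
s(N) = -6 (s(N) = 4*(-1) - 2 = -4 - 2 = -6)
1/((863 - 1*2719) + s(45 - (23/(-1) + 10/(-11)))) = 1/((863 - 1*2719) - 6) = 1/((863 - 2719) - 6) = 1/(-1856 - 6) = 1/(-1862) = -1/1862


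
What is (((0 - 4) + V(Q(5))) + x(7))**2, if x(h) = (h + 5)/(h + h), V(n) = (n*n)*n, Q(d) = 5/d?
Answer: 225/49 ≈ 4.5918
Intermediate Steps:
V(n) = n**3 (V(n) = n**2*n = n**3)
x(h) = (5 + h)/(2*h) (x(h) = (5 + h)/((2*h)) = (5 + h)*(1/(2*h)) = (5 + h)/(2*h))
(((0 - 4) + V(Q(5))) + x(7))**2 = (((0 - 4) + (5/5)**3) + (1/2)*(5 + 7)/7)**2 = ((-4 + (5*(1/5))**3) + (1/2)*(1/7)*12)**2 = ((-4 + 1**3) + 6/7)**2 = ((-4 + 1) + 6/7)**2 = (-3 + 6/7)**2 = (-15/7)**2 = 225/49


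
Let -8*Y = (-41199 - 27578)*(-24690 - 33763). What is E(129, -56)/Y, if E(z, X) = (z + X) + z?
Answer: -1616/4020221981 ≈ -4.0197e-7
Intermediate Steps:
E(z, X) = X + 2*z (E(z, X) = (X + z) + z = X + 2*z)
Y = -4020221981/8 (Y = -(-41199 - 27578)*(-24690 - 33763)/8 = -(-68777)*(-58453)/8 = -⅛*4020221981 = -4020221981/8 ≈ -5.0253e+8)
E(129, -56)/Y = (-56 + 2*129)/(-4020221981/8) = (-56 + 258)*(-8/4020221981) = 202*(-8/4020221981) = -1616/4020221981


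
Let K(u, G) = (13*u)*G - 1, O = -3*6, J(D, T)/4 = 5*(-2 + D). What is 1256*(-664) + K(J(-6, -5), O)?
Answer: -796545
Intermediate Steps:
J(D, T) = -40 + 20*D (J(D, T) = 4*(5*(-2 + D)) = 4*(-10 + 5*D) = -40 + 20*D)
O = -18
K(u, G) = -1 + 13*G*u (K(u, G) = 13*G*u - 1 = -1 + 13*G*u)
1256*(-664) + K(J(-6, -5), O) = 1256*(-664) + (-1 + 13*(-18)*(-40 + 20*(-6))) = -833984 + (-1 + 13*(-18)*(-40 - 120)) = -833984 + (-1 + 13*(-18)*(-160)) = -833984 + (-1 + 37440) = -833984 + 37439 = -796545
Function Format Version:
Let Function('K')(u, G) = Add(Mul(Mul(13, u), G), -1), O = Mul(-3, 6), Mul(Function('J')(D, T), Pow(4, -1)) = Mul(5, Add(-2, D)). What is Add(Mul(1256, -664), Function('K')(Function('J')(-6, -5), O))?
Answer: -796545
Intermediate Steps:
Function('J')(D, T) = Add(-40, Mul(20, D)) (Function('J')(D, T) = Mul(4, Mul(5, Add(-2, D))) = Mul(4, Add(-10, Mul(5, D))) = Add(-40, Mul(20, D)))
O = -18
Function('K')(u, G) = Add(-1, Mul(13, G, u)) (Function('K')(u, G) = Add(Mul(13, G, u), -1) = Add(-1, Mul(13, G, u)))
Add(Mul(1256, -664), Function('K')(Function('J')(-6, -5), O)) = Add(Mul(1256, -664), Add(-1, Mul(13, -18, Add(-40, Mul(20, -6))))) = Add(-833984, Add(-1, Mul(13, -18, Add(-40, -120)))) = Add(-833984, Add(-1, Mul(13, -18, -160))) = Add(-833984, Add(-1, 37440)) = Add(-833984, 37439) = -796545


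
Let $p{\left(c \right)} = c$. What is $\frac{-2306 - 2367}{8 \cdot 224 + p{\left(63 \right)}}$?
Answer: $- \frac{4673}{1855} \approx -2.5191$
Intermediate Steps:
$\frac{-2306 - 2367}{8 \cdot 224 + p{\left(63 \right)}} = \frac{-2306 - 2367}{8 \cdot 224 + 63} = - \frac{4673}{1792 + 63} = - \frac{4673}{1855}$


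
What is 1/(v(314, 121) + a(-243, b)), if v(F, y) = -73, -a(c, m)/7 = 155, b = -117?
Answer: -1/1158 ≈ -0.00086356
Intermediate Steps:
a(c, m) = -1085 (a(c, m) = -7*155 = -1085)
1/(v(314, 121) + a(-243, b)) = 1/(-73 - 1085) = 1/(-1158) = -1/1158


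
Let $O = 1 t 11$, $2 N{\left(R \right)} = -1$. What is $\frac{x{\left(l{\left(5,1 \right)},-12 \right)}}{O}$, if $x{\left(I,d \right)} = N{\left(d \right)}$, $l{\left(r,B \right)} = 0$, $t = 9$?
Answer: $- \frac{1}{198} \approx -0.0050505$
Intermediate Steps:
$N{\left(R \right)} = - \frac{1}{2}$ ($N{\left(R \right)} = \frac{1}{2} \left(-1\right) = - \frac{1}{2}$)
$x{\left(I,d \right)} = - \frac{1}{2}$
$O = 99$ ($O = 1 \cdot 9 \cdot 11 = 9 \cdot 11 = 99$)
$\frac{x{\left(l{\left(5,1 \right)},-12 \right)}}{O} = - \frac{1}{2 \cdot 99} = \left(- \frac{1}{2}\right) \frac{1}{99} = - \frac{1}{198}$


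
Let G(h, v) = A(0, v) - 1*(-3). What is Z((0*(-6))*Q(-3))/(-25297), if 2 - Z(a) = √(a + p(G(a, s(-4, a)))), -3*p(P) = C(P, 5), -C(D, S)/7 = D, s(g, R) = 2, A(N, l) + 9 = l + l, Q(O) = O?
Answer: -2/25297 + I*√42/75891 ≈ -7.9061e-5 + 8.5395e-5*I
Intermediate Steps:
A(N, l) = -9 + 2*l (A(N, l) = -9 + (l + l) = -9 + 2*l)
G(h, v) = -6 + 2*v (G(h, v) = (-9 + 2*v) - 1*(-3) = (-9 + 2*v) + 3 = -6 + 2*v)
C(D, S) = -7*D
p(P) = 7*P/3 (p(P) = -(-7)*P/3 = 7*P/3)
Z(a) = 2 - √(-14/3 + a) (Z(a) = 2 - √(a + 7*(-6 + 2*2)/3) = 2 - √(a + 7*(-6 + 4)/3) = 2 - √(a + (7/3)*(-2)) = 2 - √(a - 14/3) = 2 - √(-14/3 + a))
Z((0*(-6))*Q(-3))/(-25297) = (2 - √(-42 + 9*((0*(-6))*(-3)))/3)/(-25297) = (2 - √(-42 + 9*(0*(-3)))/3)*(-1/25297) = (2 - √(-42 + 9*0)/3)*(-1/25297) = (2 - √(-42 + 0)/3)*(-1/25297) = (2 - I*√42/3)*(-1/25297) = -2/25297 + I*√42/75891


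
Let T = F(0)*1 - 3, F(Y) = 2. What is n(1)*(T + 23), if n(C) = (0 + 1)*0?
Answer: 0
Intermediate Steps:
n(C) = 0 (n(C) = 1*0 = 0)
T = -1 (T = 2*1 - 3 = 2 - 3 = -1)
n(1)*(T + 23) = 0*(-1 + 23) = 0*22 = 0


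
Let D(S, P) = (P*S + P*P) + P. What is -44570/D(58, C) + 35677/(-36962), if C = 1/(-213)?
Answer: 37370138116139/232232246 ≈ 1.6092e+5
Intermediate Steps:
C = -1/213 ≈ -0.0046948
D(S, P) = P + P² + P*S (D(S, P) = (P*S + P²) + P = (P² + P*S) + P = P + P² + P*S)
-44570/D(58, C) + 35677/(-36962) = -44570*(-213/(1 - 1/213 + 58)) + 35677/(-36962) = -44570/((-1/213*12566/213)) + 35677*(-1/36962) = -44570/(-12566/45369) - 35677/36962 = -44570*(-45369/12566) - 35677/36962 = 1011048165/6283 - 35677/36962 = 37370138116139/232232246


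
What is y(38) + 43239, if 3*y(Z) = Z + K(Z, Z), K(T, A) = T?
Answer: 129793/3 ≈ 43264.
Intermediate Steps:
y(Z) = 2*Z/3 (y(Z) = (Z + Z)/3 = (2*Z)/3 = 2*Z/3)
y(38) + 43239 = (⅔)*38 + 43239 = 76/3 + 43239 = 129793/3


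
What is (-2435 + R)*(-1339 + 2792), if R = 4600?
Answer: 3145745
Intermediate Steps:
(-2435 + R)*(-1339 + 2792) = (-2435 + 4600)*(-1339 + 2792) = 2165*1453 = 3145745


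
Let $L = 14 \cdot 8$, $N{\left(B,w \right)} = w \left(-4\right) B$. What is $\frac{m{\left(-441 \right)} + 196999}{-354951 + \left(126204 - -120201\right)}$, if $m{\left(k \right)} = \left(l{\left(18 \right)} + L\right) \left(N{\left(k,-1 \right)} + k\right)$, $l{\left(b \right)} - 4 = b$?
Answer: $\frac{98471}{108546} \approx 0.90718$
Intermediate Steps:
$N{\left(B,w \right)} = - 4 B w$ ($N{\left(B,w \right)} = - 4 w B = - 4 B w$)
$l{\left(b \right)} = 4 + b$
$L = 112$
$m{\left(k \right)} = 670 k$ ($m{\left(k \right)} = \left(\left(4 + 18\right) + 112\right) \left(\left(-4\right) k \left(-1\right) + k\right) = \left(22 + 112\right) \left(4 k + k\right) = 134 \cdot 5 k = 670 k$)
$\frac{m{\left(-441 \right)} + 196999}{-354951 + \left(126204 - -120201\right)} = \frac{670 \left(-441\right) + 196999}{-354951 + \left(126204 - -120201\right)} = \frac{-295470 + 196999}{-354951 + \left(126204 + 120201\right)} = - \frac{98471}{-354951 + 246405} = - \frac{98471}{-108546} = \left(-98471\right) \left(- \frac{1}{108546}\right) = \frac{98471}{108546}$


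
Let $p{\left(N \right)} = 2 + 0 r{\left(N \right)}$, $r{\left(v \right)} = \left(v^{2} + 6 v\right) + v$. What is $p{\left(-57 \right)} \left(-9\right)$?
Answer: $-18$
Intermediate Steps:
$r{\left(v \right)} = v^{2} + 7 v$
$p{\left(N \right)} = 2$ ($p{\left(N \right)} = 2 + 0 N \left(7 + N\right) = 2 + 0 = 2$)
$p{\left(-57 \right)} \left(-9\right) = 2 \left(-9\right) = -18$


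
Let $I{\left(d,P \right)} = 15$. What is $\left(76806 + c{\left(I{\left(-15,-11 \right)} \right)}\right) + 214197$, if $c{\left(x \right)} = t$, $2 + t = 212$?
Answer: $291213$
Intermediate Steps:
$t = 210$ ($t = -2 + 212 = 210$)
$c{\left(x \right)} = 210$
$\left(76806 + c{\left(I{\left(-15,-11 \right)} \right)}\right) + 214197 = \left(76806 + 210\right) + 214197 = 77016 + 214197 = 291213$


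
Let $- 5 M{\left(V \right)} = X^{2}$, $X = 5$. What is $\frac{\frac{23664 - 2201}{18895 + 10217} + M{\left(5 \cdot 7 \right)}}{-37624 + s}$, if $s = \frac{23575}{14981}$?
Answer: $\frac{1859097157}{16408151116728} \approx 0.0001133$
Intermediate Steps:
$M{\left(V \right)} = -5$ ($M{\left(V \right)} = - \frac{5^{2}}{5} = \left(- \frac{1}{5}\right) 25 = -5$)
$s = \frac{23575}{14981}$ ($s = 23575 \cdot \frac{1}{14981} = \frac{23575}{14981} \approx 1.5737$)
$\frac{\frac{23664 - 2201}{18895 + 10217} + M{\left(5 \cdot 7 \right)}}{-37624 + s} = \frac{\frac{23664 - 2201}{18895 + 10217} - 5}{-37624 + \frac{23575}{14981}} = \frac{\frac{21463}{29112} - 5}{- \frac{563621569}{14981}} = \left(21463 \cdot \frac{1}{29112} - 5\right) \left(- \frac{14981}{563621569}\right) = \left(\frac{21463}{29112} - 5\right) \left(- \frac{14981}{563621569}\right) = \left(- \frac{124097}{29112}\right) \left(- \frac{14981}{563621569}\right) = \frac{1859097157}{16408151116728}$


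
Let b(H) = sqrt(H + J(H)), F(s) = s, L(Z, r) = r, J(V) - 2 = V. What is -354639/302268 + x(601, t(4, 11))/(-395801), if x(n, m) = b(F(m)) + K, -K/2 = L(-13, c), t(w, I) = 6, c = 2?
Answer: -46788420589/39879325556 - sqrt(14)/395801 ≈ -1.1733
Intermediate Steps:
J(V) = 2 + V
b(H) = sqrt(2 + 2*H) (b(H) = sqrt(H + (2 + H)) = sqrt(2 + 2*H))
K = -4 (K = -2*2 = -4)
x(n, m) = -4 + sqrt(2 + 2*m) (x(n, m) = sqrt(2 + 2*m) - 4 = -4 + sqrt(2 + 2*m))
-354639/302268 + x(601, t(4, 11))/(-395801) = -354639/302268 + (-4 + sqrt(2 + 2*6))/(-395801) = -354639*1/302268 + (-4 + sqrt(2 + 12))*(-1/395801) = -118213/100756 + (-4 + sqrt(14))*(-1/395801) = -118213/100756 + (4/395801 - sqrt(14)/395801) = -46788420589/39879325556 - sqrt(14)/395801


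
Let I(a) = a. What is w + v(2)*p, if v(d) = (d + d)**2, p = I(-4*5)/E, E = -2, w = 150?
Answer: 310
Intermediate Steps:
p = 10 (p = -4*5/(-2) = -20*(-1/2) = 10)
v(d) = 4*d**2 (v(d) = (2*d)**2 = 4*d**2)
w + v(2)*p = 150 + (4*2**2)*10 = 150 + (4*4)*10 = 150 + 16*10 = 150 + 160 = 310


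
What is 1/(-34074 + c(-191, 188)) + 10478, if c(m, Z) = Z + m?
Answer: 357058805/34077 ≈ 10478.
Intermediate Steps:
1/(-34074 + c(-191, 188)) + 10478 = 1/(-34074 + (188 - 191)) + 10478 = 1/(-34074 - 3) + 10478 = 1/(-34077) + 10478 = -1/34077 + 10478 = 357058805/34077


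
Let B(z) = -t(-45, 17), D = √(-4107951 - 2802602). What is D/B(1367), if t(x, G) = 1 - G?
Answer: I*√6910553/16 ≈ 164.3*I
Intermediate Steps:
D = I*√6910553 (D = √(-6910553) = I*√6910553 ≈ 2628.8*I)
B(z) = 16 (B(z) = -(1 - 1*17) = -(1 - 17) = -1*(-16) = 16)
D/B(1367) = (I*√6910553)/16 = (I*√6910553)*(1/16) = I*√6910553/16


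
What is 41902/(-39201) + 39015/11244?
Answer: 4832333/2012676 ≈ 2.4009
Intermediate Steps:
41902/(-39201) + 39015/11244 = 41902*(-1/39201) + 39015*(1/11244) = -574/537 + 13005/3748 = 4832333/2012676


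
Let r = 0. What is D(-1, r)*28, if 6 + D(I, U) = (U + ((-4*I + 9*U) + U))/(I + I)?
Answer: -224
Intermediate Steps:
D(I, U) = -6 + (-4*I + 11*U)/(2*I) (D(I, U) = -6 + (U + ((-4*I + 9*U) + U))/(I + I) = -6 + (U + (-4*I + 10*U))/((2*I)) = -6 + (-4*I + 11*U)*(1/(2*I)) = -6 + (-4*I + 11*U)/(2*I))
D(-1, r)*28 = (-8 + (11/2)*0/(-1))*28 = (-8 + (11/2)*0*(-1))*28 = (-8 + 0)*28 = -8*28 = -224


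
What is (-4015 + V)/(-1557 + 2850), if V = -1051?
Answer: -5066/1293 ≈ -3.9180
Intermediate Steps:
(-4015 + V)/(-1557 + 2850) = (-4015 - 1051)/(-1557 + 2850) = -5066/1293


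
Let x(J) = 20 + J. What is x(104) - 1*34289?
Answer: -34165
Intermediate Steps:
x(104) - 1*34289 = (20 + 104) - 1*34289 = 124 - 34289 = -34165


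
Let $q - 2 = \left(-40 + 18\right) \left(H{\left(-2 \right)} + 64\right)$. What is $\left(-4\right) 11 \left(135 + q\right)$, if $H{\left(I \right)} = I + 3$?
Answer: $56892$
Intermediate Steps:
$H{\left(I \right)} = 3 + I$
$q = -1428$ ($q = 2 + \left(-40 + 18\right) \left(\left(3 - 2\right) + 64\right) = 2 - 22 \left(1 + 64\right) = 2 - 1430 = -1428$)
$\left(-4\right) 11 \left(135 + q\right) = \left(-4\right) 11 \left(135 - 1428\right) = \left(-44\right) \left(-1293\right) = 56892$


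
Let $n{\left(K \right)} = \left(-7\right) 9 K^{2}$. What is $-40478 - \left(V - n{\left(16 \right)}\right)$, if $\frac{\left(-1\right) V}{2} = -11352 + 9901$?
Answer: $-59508$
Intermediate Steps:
$n{\left(K \right)} = - 63 K^{2}$
$V = 2902$ ($V = - 2 \left(-11352 + 9901\right) = \left(-2\right) \left(-1451\right) = 2902$)
$-40478 - \left(V - n{\left(16 \right)}\right) = -40478 - \left(2902 - - 63 \cdot 16^{2}\right) = -40478 - \left(2902 - \left(-63\right) 256\right) = -40478 - \left(2902 - -16128\right) = -40478 - \left(2902 + 16128\right) = -40478 - 19030 = -59508$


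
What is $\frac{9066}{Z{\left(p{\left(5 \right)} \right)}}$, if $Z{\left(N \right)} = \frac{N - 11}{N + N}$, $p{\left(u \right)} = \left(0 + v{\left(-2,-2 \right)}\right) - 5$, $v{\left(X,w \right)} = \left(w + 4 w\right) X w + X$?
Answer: $\frac{426102}{29} \approx 14693.0$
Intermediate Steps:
$v{\left(X,w \right)} = X + 5 X w^{2}$ ($v{\left(X,w \right)} = 5 w X w + X = 5 X w w + X = 5 X w^{2} + X = X + 5 X w^{2}$)
$p{\left(u \right)} = -47$ ($p{\left(u \right)} = \left(0 - 2 \left(1 + 5 \left(-2\right)^{2}\right)\right) - 5 = \left(0 - 2 \left(1 + 5 \cdot 4\right)\right) - 5 = \left(0 - 2 \left(1 + 20\right)\right) - 5 = \left(0 - 42\right) - 5 = -42 - 5 = -47$)
$Z{\left(N \right)} = \frac{-11 + N}{2 N}$
$\frac{9066}{Z{\left(p{\left(5 \right)} \right)}} = \frac{9066}{\frac{1}{2} \frac{1}{-47} \left(-11 - 47\right)} = \frac{9066}{\frac{1}{2} \left(- \frac{1}{47}\right) \left(-58\right)} = \frac{9066}{\frac{29}{47}} = 9066 \cdot \frac{47}{29} = \frac{426102}{29}$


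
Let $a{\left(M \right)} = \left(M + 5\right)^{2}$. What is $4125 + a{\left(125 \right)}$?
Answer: $21025$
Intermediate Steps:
$a{\left(M \right)} = \left(5 + M\right)^{2}$
$4125 + a{\left(125 \right)} = 4125 + \left(5 + 125\right)^{2} = 4125 + 130^{2} = 4125 + 16900 = 21025$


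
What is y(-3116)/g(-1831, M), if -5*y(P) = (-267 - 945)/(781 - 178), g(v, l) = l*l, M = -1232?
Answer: 101/381353280 ≈ 2.6485e-7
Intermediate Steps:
g(v, l) = l²
y(P) = 404/1005 (y(P) = -(-267 - 945)/(5*(781 - 178)) = -(-1212)/(5*603) = -⅕*(-404/201) = 404/1005)
y(-3116)/g(-1831, M) = 404/(1005*((-1232)²)) = (404/1005)/1517824 = (404/1005)*(1/1517824) = 101/381353280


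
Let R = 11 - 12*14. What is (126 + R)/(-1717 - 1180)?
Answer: 31/2897 ≈ 0.010701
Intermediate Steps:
R = -157 (R = 11 - 168 = -157)
(126 + R)/(-1717 - 1180) = (126 - 157)/(-1717 - 1180) = -31/(-2897) = -31*(-1/2897) = 31/2897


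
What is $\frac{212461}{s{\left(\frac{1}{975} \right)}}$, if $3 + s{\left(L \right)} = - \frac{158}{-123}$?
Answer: $- \frac{26132703}{211} \approx -1.2385 \cdot 10^{5}$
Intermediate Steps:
$s{\left(L \right)} = - \frac{211}{123}$ ($s{\left(L \right)} = -3 - \frac{158}{-123} = -3 - - \frac{158}{123} = -3 + \frac{158}{123} = - \frac{211}{123}$)
$\frac{212461}{s{\left(\frac{1}{975} \right)}} = \frac{212461}{- \frac{211}{123}} = 212461 \left(- \frac{123}{211}\right) = - \frac{26132703}{211}$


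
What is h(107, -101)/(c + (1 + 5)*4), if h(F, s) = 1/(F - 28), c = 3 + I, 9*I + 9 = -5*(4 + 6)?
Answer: 9/14536 ≈ 0.00061915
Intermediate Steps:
I = -59/9 (I = -1 + (-5*(4 + 6))/9 = -1 + (-5*10)/9 = -1 + (⅑)*(-50) = -1 - 50/9 = -59/9 ≈ -6.5556)
c = -32/9 (c = 3 - 59/9 = -32/9 ≈ -3.5556)
h(F, s) = 1/(-28 + F)
h(107, -101)/(c + (1 + 5)*4) = 1/((-32/9 + (1 + 5)*4)*(-28 + 107)) = 1/((-32/9 + 6*4)*79) = (1/79)/(-32/9 + 24) = (1/79)/(184/9) = (9/184)*(1/79) = 9/14536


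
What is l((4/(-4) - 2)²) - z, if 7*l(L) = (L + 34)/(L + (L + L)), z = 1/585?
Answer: 2774/12285 ≈ 0.22580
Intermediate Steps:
z = 1/585 ≈ 0.0017094
l(L) = (34 + L)/(21*L) (l(L) = ((L + 34)/(L + (L + L)))/7 = ((34 + L)/(L + 2*L))/7 = ((34 + L)/((3*L)))/7 = ((34 + L)*(1/(3*L)))/7 = ((34 + L)/(3*L))/7 = (34 + L)/(21*L))
l((4/(-4) - 2)²) - z = (34 + (4/(-4) - 2)²)/(21*((4/(-4) - 2)²)) - 1*1/585 = (34 + (4*(-¼) - 2)²)/(21*((4*(-¼) - 2)²)) - 1/585 = (34 + (-1 - 2)²)/(21*((-1 - 2)²)) - 1/585 = (34 + (-3)²)/(21*((-3)²)) - 1/585 = (1/21)*(34 + 9)/9 - 1/585 = (1/21)*(⅑)*43 - 1/585 = 43/189 - 1/585 = 2774/12285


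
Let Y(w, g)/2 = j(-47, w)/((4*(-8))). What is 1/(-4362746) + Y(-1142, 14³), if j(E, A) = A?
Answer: 1245563979/17450984 ≈ 71.375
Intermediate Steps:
Y(w, g) = -w/16 (Y(w, g) = 2*(w/((4*(-8)))) = 2*(w/(-32)) = 2*(w*(-1/32)) = 2*(-w/32) = -w/16)
1/(-4362746) + Y(-1142, 14³) = 1/(-4362746) - 1/16*(-1142) = -1/4362746 + 571/8 = 1245563979/17450984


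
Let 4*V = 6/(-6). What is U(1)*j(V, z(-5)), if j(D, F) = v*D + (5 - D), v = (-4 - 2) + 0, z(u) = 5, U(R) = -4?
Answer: -27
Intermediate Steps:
V = -¼ (V = (6/(-6))/4 = (6*(-⅙))/4 = (¼)*(-1) = -¼ ≈ -0.25000)
v = -6 (v = -6 + 0 = -6)
j(D, F) = 5 - 7*D (j(D, F) = -6*D + (5 - D) = 5 - 7*D)
U(1)*j(V, z(-5)) = -4*(5 - 7*(-¼)) = -4*(5 + 7/4) = -4*27/4 = -27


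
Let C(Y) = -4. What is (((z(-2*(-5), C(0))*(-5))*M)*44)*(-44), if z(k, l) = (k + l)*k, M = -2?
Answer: -1161600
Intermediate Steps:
z(k, l) = k*(k + l)
(((z(-2*(-5), C(0))*(-5))*M)*44)*(-44) = (((((-2*(-5))*(-2*(-5) - 4))*(-5))*(-2))*44)*(-44) = ((((10*(10 - 4))*(-5))*(-2))*44)*(-44) = ((((10*6)*(-5))*(-2))*44)*(-44) = (((60*(-5))*(-2))*44)*(-44) = (-300*(-2)*44)*(-44) = (600*44)*(-44) = 26400*(-44) = -1161600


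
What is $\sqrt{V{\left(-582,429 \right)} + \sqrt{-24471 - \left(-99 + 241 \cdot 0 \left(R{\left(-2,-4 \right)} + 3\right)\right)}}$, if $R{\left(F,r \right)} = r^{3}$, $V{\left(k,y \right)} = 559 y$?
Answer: $\sqrt{239811 + 6 i \sqrt{677}} \approx 489.71 + 0.159 i$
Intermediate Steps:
$\sqrt{V{\left(-582,429 \right)} + \sqrt{-24471 - \left(-99 + 241 \cdot 0 \left(R{\left(-2,-4 \right)} + 3\right)\right)}} = \sqrt{559 \cdot 429 + \sqrt{-24471 + \left(- 241 \cdot 0 \left(\left(-4\right)^{3} + 3\right) + 99\right)}} = \sqrt{239811 + \sqrt{-24471 + \left(- 241 \cdot 0 \left(-64 + 3\right) + 99\right)}} = \sqrt{239811 + \sqrt{-24471 + \left(- 241 \cdot 0 \left(-61\right) + 99\right)}} = \sqrt{239811 + \sqrt{-24471 + \left(\left(-241\right) 0 + 99\right)}} = \sqrt{239811 + \sqrt{-24471 + \left(0 + 99\right)}} = \sqrt{239811 + \sqrt{-24471 + 99}} = \sqrt{239811 + \sqrt{-24372}} = \sqrt{239811 + 6 i \sqrt{677}}$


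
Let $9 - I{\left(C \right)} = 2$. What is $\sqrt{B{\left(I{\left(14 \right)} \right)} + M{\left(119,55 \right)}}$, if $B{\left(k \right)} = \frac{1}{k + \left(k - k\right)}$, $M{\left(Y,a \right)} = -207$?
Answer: $\frac{2 i \sqrt{2534}}{7} \approx 14.383 i$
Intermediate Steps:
$I{\left(C \right)} = 7$ ($I{\left(C \right)} = 9 - 2 = 7$)
$B{\left(k \right)} = \frac{1}{k}$ ($B{\left(k \right)} = \frac{1}{k + 0} = \frac{1}{k}$)
$\sqrt{B{\left(I{\left(14 \right)} \right)} + M{\left(119,55 \right)}} = \sqrt{\frac{1}{7} - 207} = \sqrt{- \frac{1448}{7}} = \frac{2 i \sqrt{2534}}{7}$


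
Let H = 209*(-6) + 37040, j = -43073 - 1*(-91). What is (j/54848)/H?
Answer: -21491/981395264 ≈ -2.1898e-5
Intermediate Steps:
j = -42982 (j = -43073 + 91 = -42982)
H = 35786 (H = -1254 + 37040 = 35786)
(j/54848)/H = -42982/54848/35786 = -42982*1/54848*(1/35786) = -21491/27424*1/35786 = -21491/981395264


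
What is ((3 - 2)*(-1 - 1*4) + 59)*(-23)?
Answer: -1242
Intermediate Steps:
((3 - 2)*(-1 - 1*4) + 59)*(-23) = (1*(-1 - 4) + 59)*(-23) = (1*(-5) + 59)*(-23) = (-5 + 59)*(-23) = 54*(-23) = -1242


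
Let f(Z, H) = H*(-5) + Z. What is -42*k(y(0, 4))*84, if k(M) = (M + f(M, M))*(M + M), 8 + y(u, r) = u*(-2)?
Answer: 1354752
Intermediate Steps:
y(u, r) = -8 - 2*u (y(u, r) = -8 + u*(-2) = -8 - 2*u)
f(Z, H) = Z - 5*H (f(Z, H) = -5*H + Z = Z - 5*H)
k(M) = -6*M² (k(M) = (M + (M - 5*M))*(M + M) = (M - 4*M)*(2*M) = (-3*M)*(2*M) = -6*M²)
-42*k(y(0, 4))*84 = -(-252)*(-8 - 2*0)²*84 = -(-252)*(-8 + 0)²*84 = -(-252)*(-8)²*84 = -(-252)*64*84 = -42*(-384)*84 = 16128*84 = 1354752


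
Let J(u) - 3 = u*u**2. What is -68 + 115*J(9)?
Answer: 84112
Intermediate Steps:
J(u) = 3 + u**3 (J(u) = 3 + u*u**2 = 3 + u**3)
-68 + 115*J(9) = -68 + 115*(3 + 9**3) = -68 + 115*(3 + 729) = -68 + 115*732 = -68 + 84180 = 84112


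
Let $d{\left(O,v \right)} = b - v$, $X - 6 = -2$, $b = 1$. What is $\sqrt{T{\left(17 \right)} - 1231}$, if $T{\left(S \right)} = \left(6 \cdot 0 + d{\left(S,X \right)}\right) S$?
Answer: $i \sqrt{1282} \approx 35.805 i$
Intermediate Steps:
$X = 4$ ($X = 6 - 2 = 4$)
$d{\left(O,v \right)} = 1 - v$
$T{\left(S \right)} = - 3 S$ ($T{\left(S \right)} = \left(6 \cdot 0 + \left(1 - 4\right)\right) S = \left(0 + \left(1 - 4\right)\right) S = \left(0 - 3\right) S = - 3 S$)
$\sqrt{T{\left(17 \right)} - 1231} = \sqrt{\left(-3\right) 17 - 1231} = \sqrt{-51 - 1231} = \sqrt{-1282} = i \sqrt{1282}$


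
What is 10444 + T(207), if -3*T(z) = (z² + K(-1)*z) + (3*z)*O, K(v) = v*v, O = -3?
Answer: -3287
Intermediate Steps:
K(v) = v²
T(z) = -z²/3 + 8*z/3 (T(z) = -((z² + (-1)²*z) + (3*z)*(-3))/3 = -((z² + 1*z) - 9*z)/3 = -((z² + z) - 9*z)/3 = -((z + z²) - 9*z)/3 = -(z² - 8*z)/3 = -z²/3 + 8*z/3)
10444 + T(207) = 10444 + (⅓)*207*(8 - 1*207) = 10444 + (⅓)*207*(8 - 207) = 10444 + (⅓)*207*(-199) = 10444 - 13731 = -3287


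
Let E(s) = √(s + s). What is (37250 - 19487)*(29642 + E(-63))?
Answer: 526530846 + 53289*I*√14 ≈ 5.2653e+8 + 1.9939e+5*I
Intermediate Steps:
E(s) = √2*√s (E(s) = √(2*s) = √2*√s)
(37250 - 19487)*(29642 + E(-63)) = (37250 - 19487)*(29642 + √2*√(-63)) = 17763*(29642 + √2*(3*I*√7)) = 17763*(29642 + 3*I*√14) = 526530846 + 53289*I*√14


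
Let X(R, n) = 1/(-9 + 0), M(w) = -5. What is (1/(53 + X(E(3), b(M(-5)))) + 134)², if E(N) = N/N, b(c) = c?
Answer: 4069546849/226576 ≈ 17961.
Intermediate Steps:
E(N) = 1
X(R, n) = -⅑ (X(R, n) = 1/(-9) = -⅑)
(1/(53 + X(E(3), b(M(-5)))) + 134)² = (1/(53 - ⅑) + 134)² = (1/(476/9) + 134)² = (9/476 + 134)² = (63793/476)² = 4069546849/226576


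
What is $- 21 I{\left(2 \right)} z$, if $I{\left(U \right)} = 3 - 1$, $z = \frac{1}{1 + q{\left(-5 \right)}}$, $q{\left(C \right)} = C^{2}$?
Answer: $- \frac{21}{13} \approx -1.6154$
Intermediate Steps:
$z = \frac{1}{26}$ ($z = \frac{1}{1 + \left(-5\right)^{2}} = \frac{1}{1 + 25} = \frac{1}{26} \approx 0.038462$)
$I{\left(U \right)} = 2$ ($I{\left(U \right)} = 3 - 1 = 2$)
$- 21 I{\left(2 \right)} z = \left(-21\right) 2 \cdot \frac{1}{26} = \left(-42\right) \frac{1}{26} = - \frac{21}{13}$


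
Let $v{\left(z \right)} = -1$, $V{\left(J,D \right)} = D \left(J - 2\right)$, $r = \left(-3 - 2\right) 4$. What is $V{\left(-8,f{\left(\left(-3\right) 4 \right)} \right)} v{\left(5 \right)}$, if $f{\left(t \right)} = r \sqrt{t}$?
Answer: $- 400 i \sqrt{3} \approx - 692.82 i$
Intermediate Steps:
$r = -20$ ($r = \left(-5\right) 4 = -20$)
$f{\left(t \right)} = - 20 \sqrt{t}$
$V{\left(J,D \right)} = D \left(-2 + J\right)$
$V{\left(-8,f{\left(\left(-3\right) 4 \right)} \right)} v{\left(5 \right)} = - 20 \sqrt{\left(-3\right) 4} \left(-2 - 8\right) \left(-1\right) = - 20 \sqrt{-12} \left(-10\right) \left(-1\right) = - 20 \cdot 2 i \sqrt{3} \left(-10\right) \left(-1\right) = - 40 i \sqrt{3} \left(-10\right) \left(-1\right) = 400 i \sqrt{3} \left(-1\right) = - 400 i \sqrt{3}$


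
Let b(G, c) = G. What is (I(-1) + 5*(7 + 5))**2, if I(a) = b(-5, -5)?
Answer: 3025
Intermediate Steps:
I(a) = -5
(I(-1) + 5*(7 + 5))**2 = (-5 + 5*(7 + 5))**2 = (-5 + 5*12)**2 = (-5 + 60)**2 = 55**2 = 3025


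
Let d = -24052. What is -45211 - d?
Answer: -21159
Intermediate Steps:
-45211 - d = -45211 - 1*(-24052) = -45211 + 24052 = -21159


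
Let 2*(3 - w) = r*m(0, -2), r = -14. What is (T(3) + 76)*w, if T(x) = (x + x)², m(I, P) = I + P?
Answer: -1232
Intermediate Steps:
T(x) = 4*x² (T(x) = (2*x)² = 4*x²)
w = -11 (w = 3 - (-7)*(0 - 2) = 3 - (-7)*(-2) = 3 - ½*28 = 3 - 14 = -11)
(T(3) + 76)*w = (4*3² + 76)*(-11) = (4*9 + 76)*(-11) = (36 + 76)*(-11) = 112*(-11) = -1232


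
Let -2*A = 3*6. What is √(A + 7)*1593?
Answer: 1593*I*√2 ≈ 2252.8*I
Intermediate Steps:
A = -9 (A = -3*6/2 = -½*18 = -9)
√(A + 7)*1593 = √(-9 + 7)*1593 = √(-2)*1593 = (I*√2)*1593 = 1593*I*√2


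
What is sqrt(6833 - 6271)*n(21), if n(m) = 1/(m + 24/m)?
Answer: 7*sqrt(562)/155 ≈ 1.0706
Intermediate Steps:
sqrt(6833 - 6271)*n(21) = sqrt(6833 - 6271)*(21/(24 + 21**2)) = sqrt(562)*(21/(24 + 441)) = sqrt(562)*(21/465) = sqrt(562)*(21*(1/465)) = sqrt(562)*(7/155) = 7*sqrt(562)/155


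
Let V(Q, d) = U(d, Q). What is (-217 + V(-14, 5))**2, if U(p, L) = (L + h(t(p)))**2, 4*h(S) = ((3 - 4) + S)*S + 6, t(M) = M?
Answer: 413449/16 ≈ 25841.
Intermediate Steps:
h(S) = 3/2 + S*(-1 + S)/4 (h(S) = (((3 - 4) + S)*S + 6)/4 = ((-1 + S)*S + 6)/4 = (S*(-1 + S) + 6)/4 = (6 + S*(-1 + S))/4 = 3/2 + S*(-1 + S)/4)
U(p, L) = (3/2 + L - p/4 + p**2/4)**2 (U(p, L) = (L + (3/2 - p/4 + p**2/4))**2 = (3/2 + L - p/4 + p**2/4)**2)
V(Q, d) = (6 + d**2 - d + 4*Q)**2/16
(-217 + V(-14, 5))**2 = (-217 + (6 + 5**2 - 1*5 + 4*(-14))**2/16)**2 = (-217 + (6 + 25 - 5 - 56)**2/16)**2 = (-217 + (1/16)*(-30)**2)**2 = (-217 + (1/16)*900)**2 = (-217 + 225/4)**2 = (-643/4)**2 = 413449/16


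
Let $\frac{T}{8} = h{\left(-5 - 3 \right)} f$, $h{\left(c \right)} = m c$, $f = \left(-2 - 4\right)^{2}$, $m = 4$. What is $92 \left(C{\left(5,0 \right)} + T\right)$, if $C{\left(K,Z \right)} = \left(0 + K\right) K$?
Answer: $-845572$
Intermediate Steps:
$f = 36$ ($f = \left(-6\right)^{2} = 36$)
$C{\left(K,Z \right)} = K^{2}$ ($C{\left(K,Z \right)} = K K = K^{2}$)
$h{\left(c \right)} = 4 c$
$T = -9216$ ($T = 8 \cdot 4 \left(-5 - 3\right) 36 = 8 \cdot 4 \left(-8\right) 36 = 8 \left(\left(-32\right) 36\right) = 8 \left(-1152\right) = -9216$)
$92 \left(C{\left(5,0 \right)} + T\right) = 92 \left(5^{2} - 9216\right) = 92 \left(25 - 9216\right) = 92 \left(-9191\right) = -845572$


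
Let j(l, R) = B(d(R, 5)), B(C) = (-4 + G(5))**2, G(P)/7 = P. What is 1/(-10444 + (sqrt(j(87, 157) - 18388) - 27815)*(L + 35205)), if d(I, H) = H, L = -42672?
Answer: I/(7467*sqrt(17427) + 207684161*I) ≈ 4.8149e-9 + 2.2853e-11*I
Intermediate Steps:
G(P) = 7*P
B(C) = 961 (B(C) = (-4 + 7*5)**2 = (-4 + 35)**2 = 31**2 = 961)
j(l, R) = 961
1/(-10444 + (sqrt(j(87, 157) - 18388) - 27815)*(L + 35205)) = 1/(-10444 + (sqrt(961 - 18388) - 27815)*(-42672 + 35205)) = 1/(-10444 + (sqrt(-17427) - 27815)*(-7467)) = 1/(-10444 + (I*sqrt(17427) - 27815)*(-7467)) = 1/(-10444 + (-27815 + I*sqrt(17427))*(-7467)) = 1/(-10444 + (207694605 - 7467*I*sqrt(17427))) = 1/(207684161 - 7467*I*sqrt(17427))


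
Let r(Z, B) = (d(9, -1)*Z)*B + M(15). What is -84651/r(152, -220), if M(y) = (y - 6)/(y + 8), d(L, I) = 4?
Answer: 1946973/3076471 ≈ 0.63286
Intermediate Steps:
M(y) = (-6 + y)/(8 + y)
r(Z, B) = 9/23 + 4*B*Z (r(Z, B) = (4*Z)*B + (-6 + 15)/(8 + 15) = 4*B*Z + 9/23 = 9/23 + 4*B*Z)
-84651/r(152, -220) = -84651/(9/23 + 4*(-220)*152) = -84651/(9/23 - 133760) = -84651/(-3076471/23) = -84651*(-23/3076471) = 1946973/3076471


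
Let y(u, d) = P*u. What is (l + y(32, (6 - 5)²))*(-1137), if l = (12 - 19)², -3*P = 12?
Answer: 89823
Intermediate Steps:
P = -4 (P = -⅓*12 = -4)
y(u, d) = -4*u
l = 49 (l = (-7)² = 49)
(l + y(32, (6 - 5)²))*(-1137) = (49 - 4*32)*(-1137) = (49 - 128)*(-1137) = -79*(-1137) = 89823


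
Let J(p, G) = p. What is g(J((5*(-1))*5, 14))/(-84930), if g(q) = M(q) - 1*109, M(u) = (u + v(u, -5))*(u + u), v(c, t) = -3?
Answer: -1291/84930 ≈ -0.015201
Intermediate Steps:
M(u) = 2*u*(-3 + u) (M(u) = (u - 3)*(u + u) = (-3 + u)*(2*u) = 2*u*(-3 + u))
g(q) = -109 + 2*q*(-3 + q) (g(q) = 2*q*(-3 + q) - 1*109 = 2*q*(-3 + q) - 109 = -109 + 2*q*(-3 + q))
g(J((5*(-1))*5, 14))/(-84930) = (-109 + 2*((5*(-1))*5)*(-3 + (5*(-1))*5))/(-84930) = (-109 + 2*(-5*5)*(-3 - 5*5))*(-1/84930) = (-109 + 2*(-25)*(-3 - 25))*(-1/84930) = (-109 + 2*(-25)*(-28))*(-1/84930) = (-109 + 1400)*(-1/84930) = 1291*(-1/84930) = -1291/84930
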